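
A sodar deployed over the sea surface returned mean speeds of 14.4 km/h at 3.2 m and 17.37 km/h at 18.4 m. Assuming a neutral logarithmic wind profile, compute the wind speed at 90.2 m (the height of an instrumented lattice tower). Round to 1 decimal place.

20.1 km/h

Log law: V ∝ ln(z/z₀). From the pair, with r = V₁/V₂ = 0.82902,
ln z₀ = (ln z₁ − r·ln z₂)/(1 − r) = (1.1632 − 0.82902×2.9124)/0.17098 = -7.3178 → z₀ = 0.0006636 m
V₃ = V₁ · ln(z₃/z₀)/ln(z₁/z₀) = 14.4 × 11.8198/8.4810 = 20.0691 km/h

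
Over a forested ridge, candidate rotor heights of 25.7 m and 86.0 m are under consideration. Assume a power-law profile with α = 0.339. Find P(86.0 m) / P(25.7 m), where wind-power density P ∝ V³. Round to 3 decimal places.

Speed ratio: V_B/V_A = (z_B/z_A)^α = (86.0/25.7)^0.339 = (3.3463)^0.339 = 1.50601
Power-density ratio: P_B/P_A = (V_B/V_A)³ = (1.50601)³ = 3.41573

3.416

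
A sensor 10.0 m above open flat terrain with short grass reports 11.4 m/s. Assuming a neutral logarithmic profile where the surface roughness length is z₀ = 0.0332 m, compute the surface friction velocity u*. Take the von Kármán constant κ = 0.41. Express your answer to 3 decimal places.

Log law: V(z) = (u*/κ) · ln(z/z₀) ⇒ u* = κ · V / ln(z/z₀)
u* = 0.41 × 11.4 / ln(10.0/0.0332) = 0.41 × 11.4 / 5.7078
   = 4.6740 / 5.7078 = 0.8189 m/s

u* ≈ 0.819 m/s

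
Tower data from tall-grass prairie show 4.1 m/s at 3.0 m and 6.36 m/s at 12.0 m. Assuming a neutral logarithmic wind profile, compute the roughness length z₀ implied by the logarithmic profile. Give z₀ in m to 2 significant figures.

Log law: V(z) ∝ ln(z/z₀). With r = V₁/V₂ = 4.1/6.36 = 0.64465,
r · ln(z₂/z₀) = ln(z₁/z₀) ⇒ ln z₀ = (ln z₁ − r·ln z₂)/(1 − r)
ln z₀ = (1.09861 − 0.64465×2.48491) / 0.35535 = -1.4163
z₀ = exp(-1.4163) = 0.2426 m

z₀ ≈ 0.24 m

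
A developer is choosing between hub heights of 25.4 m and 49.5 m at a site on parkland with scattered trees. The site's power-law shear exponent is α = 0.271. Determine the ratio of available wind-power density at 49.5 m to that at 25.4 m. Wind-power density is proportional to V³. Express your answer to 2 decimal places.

1.72

Speed ratio: V_B/V_A = (z_B/z_A)^α = (49.5/25.4)^0.271 = (1.9488)^0.271 = 1.19820
Power-density ratio: P_B/P_A = (V_B/V_A)³ = (1.19820)³ = 1.72022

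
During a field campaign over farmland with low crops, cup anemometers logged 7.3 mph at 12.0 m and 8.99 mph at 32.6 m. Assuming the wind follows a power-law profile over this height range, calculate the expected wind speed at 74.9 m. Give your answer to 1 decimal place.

First find α: α = ln(V₂/V₁)/ln(z₂/z₁) = ln(8.99/7.3)/ln(32.6/12.0) = 0.20824/0.99941 = 0.2084
Extrapolate from 32.6 m to 74.9 m: V₃ = 8.99 × (74.9/32.6)^0.2084 = 8.99 × 1.1893 = 10.6914 mph

10.7 mph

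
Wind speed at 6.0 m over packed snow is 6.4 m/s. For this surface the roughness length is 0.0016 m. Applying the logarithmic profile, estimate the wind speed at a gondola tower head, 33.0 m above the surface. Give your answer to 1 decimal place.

7.7 m/s

Log law: V(z) ∝ ln(z/z₀), so V₂/V₁ = ln(z₂/z₀) / ln(z₁/z₀).
ln(33.0/0.0016) = 9.9343, ln(6.0/0.0016) = 8.2295
V₂ = 6.4 × 9.9343/8.2295 = 6.4 × 1.2072 = 7.7258 m/s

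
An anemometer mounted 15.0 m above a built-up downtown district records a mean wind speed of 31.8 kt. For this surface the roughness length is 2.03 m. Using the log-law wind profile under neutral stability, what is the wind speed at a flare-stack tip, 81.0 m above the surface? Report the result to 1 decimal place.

58.6 kt

Log law: V(z) ∝ ln(z/z₀), so V₂/V₁ = ln(z₂/z₀) / ln(z₁/z₀).
ln(81.0/2.03) = 3.6864, ln(15.0/2.03) = 2.0000
V₂ = 31.8 × 3.6864/2.0000 = 31.8 × 1.8432 = 58.6136 kt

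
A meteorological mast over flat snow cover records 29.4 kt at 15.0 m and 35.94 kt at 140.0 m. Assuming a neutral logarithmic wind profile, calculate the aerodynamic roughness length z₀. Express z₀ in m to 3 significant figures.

Log law: V(z) ∝ ln(z/z₀). With r = V₁/V₂ = 29.4/35.94 = 0.81803,
r · ln(z₂/z₀) = ln(z₁/z₀) ⇒ ln z₀ = (ln z₁ − r·ln z₂)/(1 − r)
ln z₀ = (2.70805 − 0.81803×4.94164) / 0.18197 = -7.3329
z₀ = exp(-7.3329) = 0.0006537 m

z₀ ≈ 0.000654 m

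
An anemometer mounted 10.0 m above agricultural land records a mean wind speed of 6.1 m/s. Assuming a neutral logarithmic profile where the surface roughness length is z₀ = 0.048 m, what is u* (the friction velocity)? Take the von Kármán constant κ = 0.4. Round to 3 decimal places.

u* ≈ 0.457 m/s

Log law: V(z) = (u*/κ) · ln(z/z₀) ⇒ u* = κ · V / ln(z/z₀)
u* = 0.4 × 6.1 / ln(10.0/0.048) = 0.4 × 6.1 / 5.3391
   = 2.4400 / 5.3391 = 0.4570 m/s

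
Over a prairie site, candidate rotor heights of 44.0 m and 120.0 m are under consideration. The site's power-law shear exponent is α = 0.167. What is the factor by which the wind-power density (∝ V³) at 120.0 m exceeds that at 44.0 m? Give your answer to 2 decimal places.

1.65

Speed ratio: V_B/V_A = (z_B/z_A)^α = (120.0/44.0)^0.167 = (2.7273)^0.167 = 1.18241
Power-density ratio: P_B/P_A = (V_B/V_A)³ = (1.18241)³ = 1.65310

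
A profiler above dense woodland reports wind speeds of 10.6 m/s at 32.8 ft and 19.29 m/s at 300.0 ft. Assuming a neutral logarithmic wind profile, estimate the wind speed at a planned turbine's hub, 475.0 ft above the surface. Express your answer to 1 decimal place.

Log law: V ∝ ln(z/z₀). From the pair, with r = V₁/V₂ = 0.54951,
ln z₀ = (ln z₁ − r·ln z₂)/(1 − r) = (3.4904 − 0.54951×5.7038)/0.45049 = 0.7906 → z₀ = 2.205 ft
V₃ = V₁ · ln(z₃/z₀)/ln(z₁/z₀) = 10.6 × 5.3727/2.6998 = 21.0942 m/s

21.1 m/s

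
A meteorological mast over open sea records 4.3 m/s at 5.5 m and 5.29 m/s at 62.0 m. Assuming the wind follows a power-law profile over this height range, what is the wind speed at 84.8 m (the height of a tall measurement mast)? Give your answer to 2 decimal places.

5.43 m/s

First find α: α = ln(V₂/V₁)/ln(z₂/z₁) = ln(5.29/4.3)/ln(62.0/5.5) = 0.20720/2.42239 = 0.0855
Extrapolate from 62.0 m to 84.8 m: V₃ = 5.29 × (84.8/62.0)^0.0855 = 5.29 × 1.0271 = 5.4336 m/s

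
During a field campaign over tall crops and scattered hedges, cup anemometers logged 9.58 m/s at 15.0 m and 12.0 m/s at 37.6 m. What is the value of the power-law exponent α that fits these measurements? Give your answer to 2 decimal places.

α ≈ 0.25

Power law: V₂/V₁ = (z₂/z₁)^α ⇒ α = ln(V₂/V₁) / ln(z₂/z₁)
α = ln(12.0/9.58) / ln(37.6/15.0) = ln(1.2526) / ln(2.5067)
  = 0.22523 / 0.91895 = 0.24509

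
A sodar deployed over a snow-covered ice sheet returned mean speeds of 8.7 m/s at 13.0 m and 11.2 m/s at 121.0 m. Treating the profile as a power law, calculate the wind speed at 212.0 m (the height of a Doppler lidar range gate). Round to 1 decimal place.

11.9 m/s

First find α: α = ln(V₂/V₁)/ln(z₂/z₁) = ln(11.2/8.7)/ln(121.0/13.0) = 0.25259/2.23084 = 0.1132
Extrapolate from 121.0 m to 212.0 m: V₃ = 11.2 × (212.0/121.0)^0.1132 = 11.2 × 1.0656 = 11.9342 m/s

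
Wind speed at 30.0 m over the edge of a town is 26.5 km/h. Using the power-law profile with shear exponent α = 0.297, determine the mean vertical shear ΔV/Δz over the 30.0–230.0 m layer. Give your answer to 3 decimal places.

Power law: V₂ = V₁ · (z₂/z₁)^α = 26.5 × (7.6667)^0.297 = 48.5259 km/h
ΔV/Δz = (48.5259 − 26.5)/(230.0 − 30.0) = 22.0259/200.0000 = 0.11013 km/h/m

0.110 km/h/m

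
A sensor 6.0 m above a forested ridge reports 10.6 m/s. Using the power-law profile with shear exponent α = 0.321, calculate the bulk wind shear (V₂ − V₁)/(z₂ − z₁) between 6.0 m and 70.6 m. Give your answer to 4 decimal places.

Power law: V₂ = V₁ · (z₂/z₁)^α = 10.6 × (11.7667)^0.321 = 23.3876 m/s
ΔV/Δz = (23.3876 − 10.6)/(70.6 − 6.0) = 12.7876/64.6000 = 0.19795 m/s/m

0.1980 m/s/m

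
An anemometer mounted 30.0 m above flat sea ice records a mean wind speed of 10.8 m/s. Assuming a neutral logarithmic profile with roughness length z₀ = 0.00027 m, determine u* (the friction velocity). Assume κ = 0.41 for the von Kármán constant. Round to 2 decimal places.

Log law: V(z) = (u*/κ) · ln(z/z₀) ⇒ u* = κ · V / ln(z/z₀)
u* = 0.41 × 10.8 / ln(30.0/0.00027) = 0.41 × 10.8 / 11.6183
   = 4.4280 / 11.6183 = 0.3811 m/s

u* ≈ 0.38 m/s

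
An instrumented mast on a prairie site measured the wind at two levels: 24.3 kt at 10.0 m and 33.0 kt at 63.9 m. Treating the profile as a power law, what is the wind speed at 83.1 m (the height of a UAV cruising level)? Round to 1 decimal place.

First find α: α = ln(V₂/V₁)/ln(z₂/z₁) = ln(33.0/24.3)/ln(63.9/10.0) = 0.30603/1.85473 = 0.1650
Extrapolate from 63.9 m to 83.1 m: V₃ = 33.0 × (83.1/63.9)^0.1650 = 33.0 × 1.0443 = 34.4620 kt

34.5 kt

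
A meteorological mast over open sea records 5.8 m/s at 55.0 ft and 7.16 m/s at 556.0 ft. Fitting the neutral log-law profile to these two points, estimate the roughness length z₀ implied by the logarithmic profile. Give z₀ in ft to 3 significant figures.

Log law: V(z) ∝ ln(z/z₀). With r = V₁/V₂ = 5.8/7.16 = 0.81006,
r · ln(z₂/z₀) = ln(z₁/z₀) ⇒ ln z₀ = (ln z₁ − r·ln z₂)/(1 − r)
ln z₀ = (4.00733 − 0.81006×6.32077) / 0.18994 = -5.8588
z₀ = exp(-5.8588) = 0.002855 ft

z₀ ≈ 0.00285 ft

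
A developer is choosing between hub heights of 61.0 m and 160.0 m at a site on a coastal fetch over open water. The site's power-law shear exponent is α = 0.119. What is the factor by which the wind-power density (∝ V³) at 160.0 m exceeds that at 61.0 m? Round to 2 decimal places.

1.41

Speed ratio: V_B/V_A = (z_B/z_A)^α = (160.0/61.0)^0.119 = (2.6230)^0.119 = 1.12159
Power-density ratio: P_B/P_A = (V_B/V_A)³ = (1.12159)³ = 1.41094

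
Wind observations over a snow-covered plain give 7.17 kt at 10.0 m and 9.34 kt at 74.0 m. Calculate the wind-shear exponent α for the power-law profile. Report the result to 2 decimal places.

α ≈ 0.13

Power law: V₂/V₁ = (z₂/z₁)^α ⇒ α = ln(V₂/V₁) / ln(z₂/z₁)
α = ln(9.34/7.17) / ln(74.0/10.0) = ln(1.3026) / ln(7.4000)
  = 0.26440 / 2.00148 = 0.13210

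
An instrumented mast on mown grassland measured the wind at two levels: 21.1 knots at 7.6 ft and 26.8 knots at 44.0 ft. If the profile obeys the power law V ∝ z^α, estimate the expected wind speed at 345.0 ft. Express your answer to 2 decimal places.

First find α: α = ln(V₂/V₁)/ln(z₂/z₁) = ln(26.8/21.1)/ln(44.0/7.6) = 0.23913/1.75604 = 0.1362
Extrapolate from 44.0 ft to 345.0 ft: V₃ = 26.8 × (345.0/44.0)^0.1362 = 26.8 × 1.3237 = 35.4752 knots

35.48 knots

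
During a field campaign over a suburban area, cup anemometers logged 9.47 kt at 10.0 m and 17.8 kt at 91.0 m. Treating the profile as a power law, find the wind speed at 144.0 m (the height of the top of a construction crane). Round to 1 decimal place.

20.3 kt

First find α: α = ln(V₂/V₁)/ln(z₂/z₁) = ln(17.8/9.47)/ln(91.0/10.0) = 0.63107/2.20827 = 0.2858
Extrapolate from 91.0 m to 144.0 m: V₃ = 17.8 × (144.0/91.0)^0.2858 = 17.8 × 1.1401 = 20.2946 kt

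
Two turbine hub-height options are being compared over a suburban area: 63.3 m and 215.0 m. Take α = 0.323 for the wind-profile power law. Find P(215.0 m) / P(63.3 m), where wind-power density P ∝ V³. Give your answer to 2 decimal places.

3.27

Speed ratio: V_B/V_A = (z_B/z_A)^α = (215.0/63.3)^0.323 = (3.3965)^0.323 = 1.48431
Power-density ratio: P_B/P_A = (V_B/V_A)³ = (1.48431)³ = 3.27019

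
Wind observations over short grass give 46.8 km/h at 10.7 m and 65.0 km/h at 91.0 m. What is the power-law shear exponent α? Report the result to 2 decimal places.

α ≈ 0.15

Power law: V₂/V₁ = (z₂/z₁)^α ⇒ α = ln(V₂/V₁) / ln(z₂/z₁)
α = ln(65.0/46.8) / ln(91.0/10.7) = ln(1.3889) / ln(8.5047)
  = 0.32850 / 2.14062 = 0.15346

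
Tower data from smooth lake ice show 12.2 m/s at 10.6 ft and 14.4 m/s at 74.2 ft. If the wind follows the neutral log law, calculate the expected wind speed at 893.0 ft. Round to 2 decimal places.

17.21 m/s

Log law: V ∝ ln(z/z₀). From the pair, with r = V₁/V₂ = 0.84722,
ln z₀ = (ln z₁ − r·ln z₂)/(1 − r) = (2.3609 − 0.84722×4.3068)/0.15278 = -8.4301 → z₀ = 0.0002182 ft
V₃ = V₁ · ln(z₃/z₀)/ln(z₁/z₀) = 12.2 × 15.2247/10.7910 = 17.2127 m/s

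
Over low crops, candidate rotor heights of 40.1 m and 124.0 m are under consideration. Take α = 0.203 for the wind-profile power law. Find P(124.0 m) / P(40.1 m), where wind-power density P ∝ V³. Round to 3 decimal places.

Speed ratio: V_B/V_A = (z_B/z_A)^α = (124.0/40.1)^0.203 = (3.0923)^0.203 = 1.25755
Power-density ratio: P_B/P_A = (V_B/V_A)³ = (1.25755)³ = 1.98874

1.989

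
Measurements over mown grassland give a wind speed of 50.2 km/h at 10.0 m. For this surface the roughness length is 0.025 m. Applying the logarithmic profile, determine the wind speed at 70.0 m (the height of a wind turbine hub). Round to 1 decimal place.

66.5 km/h

Log law: V(z) ∝ ln(z/z₀), so V₂/V₁ = ln(z₂/z₀) / ln(z₁/z₀).
ln(70.0/0.025) = 7.9374, ln(10.0/0.025) = 5.9915
V₂ = 50.2 × 7.9374/5.9915 = 50.2 × 1.3248 = 66.5040 km/h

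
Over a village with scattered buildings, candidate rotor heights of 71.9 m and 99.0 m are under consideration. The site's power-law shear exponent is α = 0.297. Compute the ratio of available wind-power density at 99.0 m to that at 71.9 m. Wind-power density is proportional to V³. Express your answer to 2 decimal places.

1.33

Speed ratio: V_B/V_A = (z_B/z_A)^α = (99.0/71.9)^0.297 = (1.3769)^0.297 = 1.09965
Power-density ratio: P_B/P_A = (V_B/V_A)³ = (1.09965)³ = 1.32974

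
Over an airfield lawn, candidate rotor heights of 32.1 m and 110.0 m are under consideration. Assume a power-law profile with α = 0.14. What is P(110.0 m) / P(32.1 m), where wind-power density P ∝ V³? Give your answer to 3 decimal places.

1.677

Speed ratio: V_B/V_A = (z_B/z_A)^α = (110.0/32.1)^0.14 = (3.4268)^0.14 = 1.18819
Power-density ratio: P_B/P_A = (V_B/V_A)³ = (1.18819)³ = 1.67746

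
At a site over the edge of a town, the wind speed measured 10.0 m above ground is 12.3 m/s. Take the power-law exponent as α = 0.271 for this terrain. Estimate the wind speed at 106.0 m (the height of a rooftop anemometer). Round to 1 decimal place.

Power-law profile: V₂ = V₁ · (z₂/z₁)^α
V₂ = 12.3 × (106.0/10.0)^0.271 = 12.3 × (10.6000)^0.271
    = 12.3 × 1.8961 = 23.3219 m/s

23.3 m/s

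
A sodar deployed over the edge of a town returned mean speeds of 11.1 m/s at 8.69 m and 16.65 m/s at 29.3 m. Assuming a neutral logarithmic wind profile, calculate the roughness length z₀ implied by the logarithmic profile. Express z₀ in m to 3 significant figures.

Log law: V(z) ∝ ln(z/z₀). With r = V₁/V₂ = 11.1/16.65 = 0.66667,
r · ln(z₂/z₀) = ln(z₁/z₀) ⇒ ln z₀ = (ln z₁ − r·ln z₂)/(1 − r)
ln z₀ = (2.16217 − 0.66667×3.37759) / 0.33333 = -0.2687
z₀ = exp(-0.2687) = 0.7644 m

z₀ ≈ 0.764 m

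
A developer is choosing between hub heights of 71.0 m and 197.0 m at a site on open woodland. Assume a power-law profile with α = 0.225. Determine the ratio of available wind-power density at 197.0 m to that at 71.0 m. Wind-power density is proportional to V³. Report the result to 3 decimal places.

Speed ratio: V_B/V_A = (z_B/z_A)^α = (197.0/71.0)^0.225 = (2.7746)^0.225 = 1.25812
Power-density ratio: P_B/P_A = (V_B/V_A)³ = (1.25812)³ = 1.99143

1.991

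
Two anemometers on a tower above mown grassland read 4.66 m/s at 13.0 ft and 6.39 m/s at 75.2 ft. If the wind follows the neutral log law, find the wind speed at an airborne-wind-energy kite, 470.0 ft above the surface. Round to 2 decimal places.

8.20 m/s

Log law: V ∝ ln(z/z₀). From the pair, with r = V₁/V₂ = 0.72926,
ln z₀ = (ln z₁ − r·ln z₂)/(1 − r) = (2.5649 − 0.72926×4.3202)/0.27074 = -2.1629 → z₀ = 0.1150 ft
V₃ = V₁ · ln(z₃/z₀)/ln(z₁/z₀) = 4.66 × 8.3157/4.7279 = 8.1963 m/s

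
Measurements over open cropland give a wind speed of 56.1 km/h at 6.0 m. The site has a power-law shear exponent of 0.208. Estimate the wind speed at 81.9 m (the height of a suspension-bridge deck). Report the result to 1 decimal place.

Power-law profile: V₂ = V₁ · (z₂/z₁)^α
V₂ = 56.1 × (81.9/6.0)^0.208 = 56.1 × (13.6500)^0.208
    = 56.1 × 1.7223 = 96.6208 km/h

96.6 km/h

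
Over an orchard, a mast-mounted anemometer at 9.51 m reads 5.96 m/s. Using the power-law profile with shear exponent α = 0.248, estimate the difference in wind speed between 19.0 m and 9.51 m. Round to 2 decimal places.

1.12 m/s

Power law: V₂ = V₁ · (z₂/z₁)^α = 5.96 × (1.9979)^0.248 = 7.0760 m/s
ΔV = 7.0760 − 5.96 = 1.1160 m/s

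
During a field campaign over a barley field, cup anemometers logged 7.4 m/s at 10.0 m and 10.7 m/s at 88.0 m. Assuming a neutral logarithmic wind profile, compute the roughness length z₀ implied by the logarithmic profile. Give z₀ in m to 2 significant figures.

Log law: V(z) ∝ ln(z/z₀). With r = V₁/V₂ = 7.4/10.7 = 0.69159,
r · ln(z₂/z₀) = ln(z₁/z₀) ⇒ ln z₀ = (ln z₁ − r·ln z₂)/(1 − r)
ln z₀ = (2.30259 − 0.69159×4.47734) / 0.30841 = -2.5741
z₀ = exp(-2.5741) = 0.07622 m

z₀ ≈ 0.076 m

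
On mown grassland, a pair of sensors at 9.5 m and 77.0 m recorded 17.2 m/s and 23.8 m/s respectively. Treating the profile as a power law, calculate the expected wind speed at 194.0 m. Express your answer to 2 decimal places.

27.47 m/s

First find α: α = ln(V₂/V₁)/ln(z₂/z₁) = ln(23.8/17.2)/ln(77.0/9.5) = 0.32478/2.09251 = 0.1552
Extrapolate from 77.0 m to 194.0 m: V₃ = 23.8 × (194.0/77.0)^0.1552 = 23.8 × 1.1542 = 27.4703 m/s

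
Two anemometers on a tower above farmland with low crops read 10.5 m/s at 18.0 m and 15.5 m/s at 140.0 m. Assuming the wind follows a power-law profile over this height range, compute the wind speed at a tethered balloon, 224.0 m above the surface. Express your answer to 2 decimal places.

First find α: α = ln(V₂/V₁)/ln(z₂/z₁) = ln(15.5/10.5)/ln(140.0/18.0) = 0.38946/2.05127 = 0.1899
Extrapolate from 140.0 m to 224.0 m: V₃ = 15.5 × (224.0/140.0)^0.1899 = 15.5 × 1.0933 = 16.9468 m/s

16.95 m/s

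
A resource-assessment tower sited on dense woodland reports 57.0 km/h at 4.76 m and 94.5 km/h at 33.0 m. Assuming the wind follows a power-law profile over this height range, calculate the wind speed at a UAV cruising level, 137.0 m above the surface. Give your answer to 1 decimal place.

137.0 km/h

First find α: α = ln(V₂/V₁)/ln(z₂/z₁) = ln(94.5/57.0)/ln(33.0/4.76) = 0.50555/1.93626 = 0.2611
Extrapolate from 33.0 m to 137.0 m: V₃ = 94.5 × (137.0/33.0)^0.2611 = 94.5 × 1.4501 = 137.0385 km/h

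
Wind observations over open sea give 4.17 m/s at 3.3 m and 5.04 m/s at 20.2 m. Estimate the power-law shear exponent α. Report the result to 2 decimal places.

Power law: V₂/V₁ = (z₂/z₁)^α ⇒ α = ln(V₂/V₁) / ln(z₂/z₁)
α = ln(5.04/4.17) / ln(20.2/3.3) = ln(1.2086) / ln(6.1212)
  = 0.18949 / 1.81176 = 0.10459

α ≈ 0.10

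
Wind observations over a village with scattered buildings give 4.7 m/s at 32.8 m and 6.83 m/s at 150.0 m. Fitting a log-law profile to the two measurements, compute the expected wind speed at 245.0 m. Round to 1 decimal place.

Log law: V ∝ ln(z/z₀). From the pair, with r = V₁/V₂ = 0.68814,
ln z₀ = (ln z₁ − r·ln z₂)/(1 − r) = (3.4904 − 0.68814×5.0106)/0.31186 = 0.1360 → z₀ = 1.146 m
V₃ = V₁ · ln(z₃/z₀)/ln(z₁/z₀) = 4.7 × 5.3653/3.3544 = 7.5174 m/s

7.5 m/s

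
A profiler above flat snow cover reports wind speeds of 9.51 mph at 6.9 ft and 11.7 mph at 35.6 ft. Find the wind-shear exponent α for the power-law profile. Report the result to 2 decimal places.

α ≈ 0.13

Power law: V₂/V₁ = (z₂/z₁)^α ⇒ α = ln(V₂/V₁) / ln(z₂/z₁)
α = ln(11.7/9.51) / ln(35.6/6.9) = ln(1.2303) / ln(5.1594)
  = 0.20724 / 1.64082 = 0.12631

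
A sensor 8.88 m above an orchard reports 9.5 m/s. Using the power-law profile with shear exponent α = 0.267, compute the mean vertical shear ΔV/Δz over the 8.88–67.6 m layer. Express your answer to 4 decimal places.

0.1164 m/s/m

Power law: V₂ = V₁ · (z₂/z₁)^α = 9.5 × (7.6126)^0.267 = 16.3340 m/s
ΔV/Δz = (16.3340 − 9.5)/(67.6 − 8.88) = 6.8340/58.7200 = 0.11638 m/s/m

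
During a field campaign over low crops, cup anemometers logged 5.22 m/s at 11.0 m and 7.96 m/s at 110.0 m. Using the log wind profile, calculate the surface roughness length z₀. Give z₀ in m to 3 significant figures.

Log law: V(z) ∝ ln(z/z₀). With r = V₁/V₂ = 5.22/7.96 = 0.65578,
r · ln(z₂/z₀) = ln(z₁/z₀) ⇒ ln z₀ = (ln z₁ − r·ln z₂)/(1 − r)
ln z₀ = (2.39790 − 0.65578×4.70048) / 0.34422 = -1.9888
z₀ = exp(-1.9888) = 0.1369 m

z₀ ≈ 0.137 m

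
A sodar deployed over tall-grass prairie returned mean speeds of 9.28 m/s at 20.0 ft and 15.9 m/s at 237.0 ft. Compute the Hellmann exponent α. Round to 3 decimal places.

α ≈ 0.218

Power law: V₂/V₁ = (z₂/z₁)^α ⇒ α = ln(V₂/V₁) / ln(z₂/z₁)
α = ln(15.9/9.28) / ln(237.0/20.0) = ln(1.7134) / ln(11.8500)
  = 0.53846 / 2.47233 = 0.21779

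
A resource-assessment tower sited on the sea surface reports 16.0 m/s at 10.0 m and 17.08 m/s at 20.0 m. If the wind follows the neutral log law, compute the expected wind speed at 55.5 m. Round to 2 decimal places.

18.67 m/s

Log law: V ∝ ln(z/z₀). From the pair, with r = V₁/V₂ = 0.93677,
ln z₀ = (ln z₁ − r·ln z₂)/(1 − r) = (2.3026 − 0.93677×2.9957)/0.06323 = -7.9663 → z₀ = 0.0003470 m
V₃ = V₁ · ln(z₃/z₀)/ln(z₁/z₀) = 16.0 × 11.9826/10.2688 = 18.6703 m/s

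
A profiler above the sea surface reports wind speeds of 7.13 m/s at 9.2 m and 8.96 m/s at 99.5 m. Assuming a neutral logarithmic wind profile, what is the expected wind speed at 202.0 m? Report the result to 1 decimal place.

Log law: V ∝ ln(z/z₀). From the pair, with r = V₁/V₂ = 0.79576,
ln z₀ = (ln z₁ − r·ln z₂)/(1 − r) = (2.2192 − 0.79576×4.6002)/0.20424 = -7.0574 → z₀ = 0.0008610 m
V₃ = V₁ · ln(z₃/z₀)/ln(z₁/z₀) = 7.13 × 12.3657/9.2766 = 9.5043 m/s

9.5 m/s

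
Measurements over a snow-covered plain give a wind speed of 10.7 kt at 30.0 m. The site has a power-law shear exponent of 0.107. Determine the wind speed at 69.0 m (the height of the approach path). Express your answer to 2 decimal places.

11.70 kt

Power-law profile: V₂ = V₁ · (z₂/z₁)^α
V₂ = 10.7 × (69.0/30.0)^0.107 = 10.7 × (2.3000)^0.107
    = 10.7 × 1.0932 = 11.6974 kt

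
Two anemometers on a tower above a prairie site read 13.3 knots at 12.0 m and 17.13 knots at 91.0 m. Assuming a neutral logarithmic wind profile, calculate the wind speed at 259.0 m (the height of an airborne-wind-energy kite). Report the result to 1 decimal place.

19.1 knots

Log law: V ∝ ln(z/z₀). From the pair, with r = V₁/V₂ = 0.77642,
ln z₀ = (ln z₁ − r·ln z₂)/(1 − r) = (2.4849 − 0.77642×4.5109)/0.22358 = -4.5504 → z₀ = 0.01056 m
V₃ = V₁ · ln(z₃/z₀)/ln(z₁/z₀) = 13.3 × 10.1072/7.0353 = 19.1074 knots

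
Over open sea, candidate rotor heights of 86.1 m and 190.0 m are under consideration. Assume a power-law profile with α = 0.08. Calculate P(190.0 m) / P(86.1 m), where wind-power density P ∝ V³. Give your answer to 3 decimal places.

1.209

Speed ratio: V_B/V_A = (z_B/z_A)^α = (190.0/86.1)^0.08 = (2.2067)^0.08 = 1.06537
Power-density ratio: P_B/P_A = (V_B/V_A)³ = (1.06537)³ = 1.20921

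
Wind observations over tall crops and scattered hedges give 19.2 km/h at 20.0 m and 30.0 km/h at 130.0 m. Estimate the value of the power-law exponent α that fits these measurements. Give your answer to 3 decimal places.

Power law: V₂/V₁ = (z₂/z₁)^α ⇒ α = ln(V₂/V₁) / ln(z₂/z₁)
α = ln(30.0/19.2) / ln(130.0/20.0) = ln(1.5625) / ln(6.5000)
  = 0.44629 / 1.87180 = 0.23843

α ≈ 0.238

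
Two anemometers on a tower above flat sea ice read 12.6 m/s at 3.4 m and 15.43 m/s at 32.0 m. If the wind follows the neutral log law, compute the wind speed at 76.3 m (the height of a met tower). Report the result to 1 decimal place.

Log law: V ∝ ln(z/z₀). From the pair, with r = V₁/V₂ = 0.81659,
ln z₀ = (ln z₁ − r·ln z₂)/(1 − r) = (1.2238 − 0.81659×3.4657)/0.18341 = -8.7581 → z₀ = 0.0001572 m
V₃ = V₁ · ln(z₃/z₀)/ln(z₁/z₀) = 12.6 × 13.0928/9.9819 = 16.5268 m/s

16.5 m/s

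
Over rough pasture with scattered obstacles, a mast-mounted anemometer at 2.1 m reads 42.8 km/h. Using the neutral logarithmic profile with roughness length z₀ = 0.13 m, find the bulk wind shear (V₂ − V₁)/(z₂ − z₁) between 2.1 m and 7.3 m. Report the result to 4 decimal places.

Log law: V₂ = V₁ · ln(z₂/z₀)/ln(z₁/z₀) = 42.8 × 4.0281/2.7822 = 61.9672 km/h
ΔV/Δz = (61.9672 − 42.8)/(7.3 − 2.1) = 19.1672/5.2000 = 3.68599 km/h/m

3.6860 km/h/m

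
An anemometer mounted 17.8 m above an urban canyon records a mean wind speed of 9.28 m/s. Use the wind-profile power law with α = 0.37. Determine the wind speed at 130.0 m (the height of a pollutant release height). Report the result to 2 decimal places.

19.37 m/s

Power-law profile: V₂ = V₁ · (z₂/z₁)^α
V₂ = 9.28 × (130.0/17.8)^0.37 = 9.28 × (7.3034)^0.37
    = 9.28 × 2.0869 = 19.3665 m/s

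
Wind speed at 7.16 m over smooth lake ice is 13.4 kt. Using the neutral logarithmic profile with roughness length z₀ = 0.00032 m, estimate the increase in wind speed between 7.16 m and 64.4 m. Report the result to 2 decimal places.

Log law: V₂ = V₁ · ln(z₂/z₀)/ln(z₁/z₀) = 13.4 × 12.2123/10.0157 = 16.3388 kt
ΔV = 16.3388 − 13.4 = 2.9388 kt

2.94 kt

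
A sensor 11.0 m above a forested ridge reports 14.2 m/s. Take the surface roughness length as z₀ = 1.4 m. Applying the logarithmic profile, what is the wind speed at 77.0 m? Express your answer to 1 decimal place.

27.6 m/s

Log law: V(z) ∝ ln(z/z₀), so V₂/V₁ = ln(z₂/z₀) / ln(z₁/z₀).
ln(77.0/1.4) = 4.0073, ln(11.0/1.4) = 2.0614
V₂ = 14.2 × 4.0073/2.0614 = 14.2 × 1.9440 = 27.6043 m/s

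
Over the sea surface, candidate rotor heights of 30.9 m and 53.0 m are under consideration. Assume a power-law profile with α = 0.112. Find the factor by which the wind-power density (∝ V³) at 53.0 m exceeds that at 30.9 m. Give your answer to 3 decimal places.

Speed ratio: V_B/V_A = (z_B/z_A)^α = (53.0/30.9)^0.112 = (1.7152)^0.112 = 1.06229
Power-density ratio: P_B/P_A = (V_B/V_A)³ = (1.06229)³ = 1.19876

1.199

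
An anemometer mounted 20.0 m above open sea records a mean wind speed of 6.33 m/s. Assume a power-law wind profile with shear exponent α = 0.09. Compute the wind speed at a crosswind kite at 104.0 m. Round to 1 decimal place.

7.3 m/s

Power-law profile: V₂ = V₁ · (z₂/z₁)^α
V₂ = 6.33 × (104.0/20.0)^0.09 = 6.33 × (5.2000)^0.09
    = 6.33 × 1.1600 = 7.3425 m/s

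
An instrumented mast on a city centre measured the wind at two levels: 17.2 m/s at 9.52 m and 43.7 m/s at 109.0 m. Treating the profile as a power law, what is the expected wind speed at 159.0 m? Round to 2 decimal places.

First find α: α = ln(V₂/V₁)/ln(z₂/z₁) = ln(43.7/17.2)/ln(109.0/9.52) = 0.93244/2.43795 = 0.3825
Extrapolate from 109.0 m to 159.0 m: V₃ = 43.7 × (159.0/109.0)^0.3825 = 43.7 × 1.1553 = 50.4888 m/s

50.49 m/s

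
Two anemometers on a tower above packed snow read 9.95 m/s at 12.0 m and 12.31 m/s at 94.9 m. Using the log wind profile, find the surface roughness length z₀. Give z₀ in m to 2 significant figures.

Log law: V(z) ∝ ln(z/z₀). With r = V₁/V₂ = 9.95/12.31 = 0.80829,
r · ln(z₂/z₀) = ln(z₁/z₀) ⇒ ln z₀ = (ln z₁ − r·ln z₂)/(1 − r)
ln z₀ = (2.48491 − 0.80829×4.55282) / 0.19171 = -6.2336
z₀ = exp(-6.2336) = 0.001962 m

z₀ ≈ 0.0020 m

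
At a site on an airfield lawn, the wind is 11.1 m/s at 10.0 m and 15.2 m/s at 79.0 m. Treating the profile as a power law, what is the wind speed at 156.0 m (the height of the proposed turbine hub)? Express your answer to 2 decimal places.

First find α: α = ln(V₂/V₁)/ln(z₂/z₁) = ln(15.2/11.1)/ln(79.0/10.0) = 0.31435/2.06686 = 0.1521
Extrapolate from 79.0 m to 156.0 m: V₃ = 15.2 × (156.0/79.0)^0.1521 = 15.2 × 1.1090 = 16.8572 m/s

16.86 m/s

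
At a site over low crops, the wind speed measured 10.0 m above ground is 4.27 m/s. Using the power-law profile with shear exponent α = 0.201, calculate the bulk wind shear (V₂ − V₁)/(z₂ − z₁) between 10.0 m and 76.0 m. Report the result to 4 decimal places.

0.0326 m/s/m

Power law: V₂ = V₁ · (z₂/z₁)^α = 4.27 × (7.6000)^0.201 = 6.4191 m/s
ΔV/Δz = (6.4191 − 4.27)/(76.0 − 10.0) = 2.1491/66.0000 = 0.03256 m/s/m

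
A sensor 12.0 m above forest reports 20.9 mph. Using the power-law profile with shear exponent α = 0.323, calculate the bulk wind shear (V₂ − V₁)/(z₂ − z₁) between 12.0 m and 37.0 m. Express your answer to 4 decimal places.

Power law: V₂ = V₁ · (z₂/z₁)^α = 20.9 × (3.0833)^0.323 = 30.0677 mph
ΔV/Δz = (30.0677 − 20.9)/(37.0 − 12.0) = 9.1677/25.0000 = 0.36671 mph/m

0.3667 mph/m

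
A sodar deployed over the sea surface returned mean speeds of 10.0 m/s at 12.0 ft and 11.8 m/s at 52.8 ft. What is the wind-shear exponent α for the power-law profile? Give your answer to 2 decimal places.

α ≈ 0.11

Power law: V₂/V₁ = (z₂/z₁)^α ⇒ α = ln(V₂/V₁) / ln(z₂/z₁)
α = ln(11.8/10.0) / ln(52.8/12.0) = ln(1.1800) / ln(4.4000)
  = 0.16551 / 1.48160 = 0.11171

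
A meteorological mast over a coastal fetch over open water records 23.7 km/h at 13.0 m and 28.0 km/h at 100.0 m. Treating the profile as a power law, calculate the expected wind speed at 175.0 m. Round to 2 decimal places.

First find α: α = ln(V₂/V₁)/ln(z₂/z₁) = ln(28.0/23.7)/ln(100.0/13.0) = 0.16673/2.04022 = 0.0817
Extrapolate from 100.0 m to 175.0 m: V₃ = 28.0 × (175.0/100.0)^0.0817 = 28.0 × 1.0468 = 29.3102 km/h

29.31 km/h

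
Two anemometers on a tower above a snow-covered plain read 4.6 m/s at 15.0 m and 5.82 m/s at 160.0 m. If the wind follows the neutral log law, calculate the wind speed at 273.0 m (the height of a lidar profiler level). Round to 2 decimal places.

Log law: V ∝ ln(z/z₀). From the pair, with r = V₁/V₂ = 0.79038,
ln z₀ = (ln z₁ − r·ln z₂)/(1 − r) = (2.7081 − 0.79038×5.0752)/0.20962 = -6.2172 → z₀ = 0.001995 m
V₃ = V₁ · ln(z₃/z₀)/ln(z₁/z₀) = 4.6 × 11.8266/8.9252 = 6.0954 m/s

6.10 m/s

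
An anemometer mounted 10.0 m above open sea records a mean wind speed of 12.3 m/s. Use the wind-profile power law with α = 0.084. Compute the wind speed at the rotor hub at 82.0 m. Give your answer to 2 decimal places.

Power-law profile: V₂ = V₁ · (z₂/z₁)^α
V₂ = 12.3 × (82.0/10.0)^0.084 = 12.3 × (8.2000)^0.084
    = 12.3 × 1.1933 = 14.6780 m/s

14.68 m/s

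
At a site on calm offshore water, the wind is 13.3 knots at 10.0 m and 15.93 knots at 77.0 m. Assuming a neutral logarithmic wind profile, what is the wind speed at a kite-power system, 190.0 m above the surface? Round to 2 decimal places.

17.09 knots

Log law: V ∝ ln(z/z₀). From the pair, with r = V₁/V₂ = 0.83490,
ln z₀ = (ln z₁ − r·ln z₂)/(1 − r) = (2.3026 − 0.83490×4.3438)/0.16510 = -8.0199 → z₀ = 0.0003288 m
V₃ = V₁ · ln(z₃/z₀)/ln(z₁/z₀) = 13.3 × 13.2670/10.3225 = 17.0937 knots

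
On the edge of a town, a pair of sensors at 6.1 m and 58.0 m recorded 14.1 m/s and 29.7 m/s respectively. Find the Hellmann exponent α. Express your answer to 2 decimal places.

α ≈ 0.33

Power law: V₂/V₁ = (z₂/z₁)^α ⇒ α = ln(V₂/V₁) / ln(z₂/z₁)
α = ln(29.7/14.1) / ln(58.0/6.1) = ln(2.1064) / ln(9.5082)
  = 0.74497 / 2.25215 = 0.33078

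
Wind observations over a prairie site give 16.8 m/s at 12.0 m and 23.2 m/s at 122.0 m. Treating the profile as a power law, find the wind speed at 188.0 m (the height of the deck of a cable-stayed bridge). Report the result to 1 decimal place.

First find α: α = ln(V₂/V₁)/ln(z₂/z₁) = ln(23.2/16.8)/ln(122.0/12.0) = 0.32277/2.31911 = 0.1392
Extrapolate from 122.0 m to 188.0 m: V₃ = 23.2 × (188.0/122.0)^0.1392 = 23.2 × 1.0620 = 24.6391 m/s

24.6 m/s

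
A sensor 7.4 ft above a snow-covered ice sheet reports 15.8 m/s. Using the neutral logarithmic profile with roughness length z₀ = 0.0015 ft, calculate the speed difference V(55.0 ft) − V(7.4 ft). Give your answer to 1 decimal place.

Log law: V₂ = V₁ · ln(z₂/z₀)/ln(z₁/z₀) = 15.8 × 10.5096/8.5038 = 19.5269 m/s
ΔV = 19.5269 − 15.8 = 3.7269 m/s

3.7 m/s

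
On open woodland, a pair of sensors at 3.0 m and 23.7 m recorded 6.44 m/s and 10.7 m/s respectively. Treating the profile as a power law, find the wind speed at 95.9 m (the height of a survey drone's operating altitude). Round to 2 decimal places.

15.08 m/s

First find α: α = ln(V₂/V₁)/ln(z₂/z₁) = ln(10.7/6.44)/ln(23.7/3.0) = 0.50772/2.06686 = 0.2456
Extrapolate from 23.7 m to 95.9 m: V₃ = 10.7 × (95.9/23.7)^0.2456 = 10.7 × 1.4097 = 15.0837 m/s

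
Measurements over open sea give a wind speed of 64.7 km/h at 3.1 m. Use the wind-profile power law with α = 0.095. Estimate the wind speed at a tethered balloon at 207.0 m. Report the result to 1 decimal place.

96.4 km/h

Power-law profile: V₂ = V₁ · (z₂/z₁)^α
V₂ = 64.7 × (207.0/3.1)^0.095 = 64.7 × (66.7742)^0.095
    = 64.7 × 1.4905 = 96.4366 km/h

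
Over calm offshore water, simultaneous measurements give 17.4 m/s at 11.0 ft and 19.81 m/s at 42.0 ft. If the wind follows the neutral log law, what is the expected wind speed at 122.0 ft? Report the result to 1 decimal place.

Log law: V ∝ ln(z/z₀). From the pair, with r = V₁/V₂ = 0.87834,
ln z₀ = (ln z₁ − r·ln z₂)/(1 − r) = (2.3979 − 0.87834×3.7377)/0.12166 = -7.2752 → z₀ = 0.0006925 ft
V₃ = V₁ · ln(z₃/z₀)/ln(z₁/z₀) = 17.4 × 12.0792/9.6731 = 21.7282 m/s

21.7 m/s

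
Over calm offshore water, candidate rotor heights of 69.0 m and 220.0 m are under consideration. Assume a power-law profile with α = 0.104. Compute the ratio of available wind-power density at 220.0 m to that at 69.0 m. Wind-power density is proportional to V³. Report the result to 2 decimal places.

1.44

Speed ratio: V_B/V_A = (z_B/z_A)^α = (220.0/69.0)^0.104 = (3.1884)^0.104 = 1.12816
Power-density ratio: P_B/P_A = (V_B/V_A)³ = (1.12816)³ = 1.43587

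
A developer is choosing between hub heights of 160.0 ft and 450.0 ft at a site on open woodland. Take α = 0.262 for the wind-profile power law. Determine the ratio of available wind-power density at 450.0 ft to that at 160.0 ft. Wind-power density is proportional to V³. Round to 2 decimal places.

Speed ratio: V_B/V_A = (z_B/z_A)^α = (450.0/160.0)^0.262 = (2.8125)^0.262 = 1.31118
Power-density ratio: P_B/P_A = (V_B/V_A)³ = (1.31118)³ = 2.25417

2.25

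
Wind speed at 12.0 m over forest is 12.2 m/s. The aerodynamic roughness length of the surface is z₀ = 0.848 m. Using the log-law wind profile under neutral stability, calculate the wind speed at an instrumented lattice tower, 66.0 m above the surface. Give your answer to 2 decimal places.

20.05 m/s

Log law: V(z) ∝ ln(z/z₀), so V₂/V₁ = ln(z₂/z₀) / ln(z₁/z₀).
ln(66.0/0.848) = 4.3545, ln(12.0/0.848) = 2.6498
V₂ = 12.2 × 4.3545/2.6498 = 12.2 × 1.6434 = 20.0489 m/s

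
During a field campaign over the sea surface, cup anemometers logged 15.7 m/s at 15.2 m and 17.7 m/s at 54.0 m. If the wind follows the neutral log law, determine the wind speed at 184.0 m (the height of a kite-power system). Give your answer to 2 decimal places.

19.63 m/s

Log law: V ∝ ln(z/z₀). From the pair, with r = V₁/V₂ = 0.88701,
ln z₀ = (ln z₁ − r·ln z₂)/(1 − r) = (2.7213 − 0.88701×3.9890)/0.11299 = -7.2301 → z₀ = 0.0007245 m
V₃ = V₁ · ln(z₃/z₀)/ln(z₁/z₀) = 15.7 × 12.4450/9.9514 = 19.6342 m/s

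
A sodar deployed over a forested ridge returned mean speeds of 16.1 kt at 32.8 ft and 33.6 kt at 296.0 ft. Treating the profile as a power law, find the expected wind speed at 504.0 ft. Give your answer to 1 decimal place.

40.1 kt

First find α: α = ln(V₂/V₁)/ln(z₂/z₁) = ln(33.6/16.1)/ln(296.0/32.8) = 0.73571/2.19993 = 0.3344
Extrapolate from 296.0 ft to 504.0 ft: V₃ = 33.6 × (504.0/296.0)^0.3344 = 33.6 × 1.1948 = 40.1455 kt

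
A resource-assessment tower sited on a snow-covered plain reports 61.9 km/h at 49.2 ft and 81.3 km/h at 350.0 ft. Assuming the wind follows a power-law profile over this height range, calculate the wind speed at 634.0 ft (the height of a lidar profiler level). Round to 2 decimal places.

88.30 km/h

First find α: α = ln(V₂/V₁)/ln(z₂/z₁) = ln(81.3/61.9)/ln(350.0/49.2) = 0.27263/1.96204 = 0.1390
Extrapolate from 350.0 ft to 634.0 ft: V₃ = 81.3 × (634.0/350.0)^0.1390 = 81.3 × 1.0861 = 88.2963 km/h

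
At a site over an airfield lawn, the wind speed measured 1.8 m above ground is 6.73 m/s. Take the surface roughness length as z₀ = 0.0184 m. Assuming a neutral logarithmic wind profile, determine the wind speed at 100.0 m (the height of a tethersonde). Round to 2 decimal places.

12.63 m/s

Log law: V(z) ∝ ln(z/z₀), so V₂/V₁ = ln(z₂/z₀) / ln(z₁/z₀).
ln(100.0/0.0184) = 8.6006, ln(1.8/0.0184) = 4.5832
V₂ = 6.73 × 8.6006/4.5832 = 6.73 × 1.8765 = 12.6292 m/s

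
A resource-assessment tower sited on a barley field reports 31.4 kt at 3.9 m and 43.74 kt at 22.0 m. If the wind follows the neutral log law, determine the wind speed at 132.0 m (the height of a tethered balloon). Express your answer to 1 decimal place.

56.5 kt

Log law: V ∝ ln(z/z₀). From the pair, with r = V₁/V₂ = 0.71788,
ln z₀ = (ln z₁ − r·ln z₂)/(1 − r) = (1.3610 − 0.71788×3.0910)/0.28212 = -3.0413 → z₀ = 0.04777 m
V₃ = V₁ · ln(z₃/z₀)/ln(z₁/z₀) = 31.4 × 7.9241/4.4023 = 56.5200 kt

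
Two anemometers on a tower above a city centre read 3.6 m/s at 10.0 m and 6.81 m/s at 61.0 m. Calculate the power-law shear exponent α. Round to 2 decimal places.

Power law: V₂/V₁ = (z₂/z₁)^α ⇒ α = ln(V₂/V₁) / ln(z₂/z₁)
α = ln(6.81/3.6) / ln(61.0/10.0) = ln(1.8917) / ln(6.1000)
  = 0.63746 / 1.80829 = 0.35252

α ≈ 0.35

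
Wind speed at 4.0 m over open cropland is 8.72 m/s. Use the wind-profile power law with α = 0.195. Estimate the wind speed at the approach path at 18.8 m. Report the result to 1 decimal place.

Power-law profile: V₂ = V₁ · (z₂/z₁)^α
V₂ = 8.72 × (18.8/4.0)^0.195 = 8.72 × (4.7000)^0.195
    = 8.72 × 1.3523 = 11.7917 m/s

11.8 m/s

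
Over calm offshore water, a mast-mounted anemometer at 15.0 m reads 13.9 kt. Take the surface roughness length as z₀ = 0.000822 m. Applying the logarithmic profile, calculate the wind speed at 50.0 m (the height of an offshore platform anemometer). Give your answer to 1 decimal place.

Log law: V(z) ∝ ln(z/z₀), so V₂/V₁ = ln(z₂/z₀) / ln(z₁/z₀).
ln(50.0/0.000822) = 11.0158, ln(15.0/0.000822) = 9.8118
V₂ = 13.9 × 11.0158/9.8118 = 13.9 × 1.1227 = 15.6056 kt

15.6 kt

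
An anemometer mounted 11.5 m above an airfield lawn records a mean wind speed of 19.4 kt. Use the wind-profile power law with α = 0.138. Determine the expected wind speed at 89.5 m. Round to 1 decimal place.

25.7 kt

Power-law profile: V₂ = V₁ · (z₂/z₁)^α
V₂ = 19.4 × (89.5/11.5)^0.138 = 19.4 × (7.7826)^0.138
    = 19.4 × 1.3273 = 25.7500 kt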